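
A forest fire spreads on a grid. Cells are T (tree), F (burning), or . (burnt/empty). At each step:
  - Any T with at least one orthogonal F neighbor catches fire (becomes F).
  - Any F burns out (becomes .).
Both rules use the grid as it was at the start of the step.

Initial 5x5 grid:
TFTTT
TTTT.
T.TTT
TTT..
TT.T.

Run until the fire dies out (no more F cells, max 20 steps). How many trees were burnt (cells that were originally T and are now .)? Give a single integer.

Step 1: +3 fires, +1 burnt (F count now 3)
Step 2: +3 fires, +3 burnt (F count now 3)
Step 3: +4 fires, +3 burnt (F count now 4)
Step 4: +3 fires, +4 burnt (F count now 3)
Step 5: +3 fires, +3 burnt (F count now 3)
Step 6: +1 fires, +3 burnt (F count now 1)
Step 7: +0 fires, +1 burnt (F count now 0)
Fire out after step 7
Initially T: 18, now '.': 24
Total burnt (originally-T cells now '.'): 17

Answer: 17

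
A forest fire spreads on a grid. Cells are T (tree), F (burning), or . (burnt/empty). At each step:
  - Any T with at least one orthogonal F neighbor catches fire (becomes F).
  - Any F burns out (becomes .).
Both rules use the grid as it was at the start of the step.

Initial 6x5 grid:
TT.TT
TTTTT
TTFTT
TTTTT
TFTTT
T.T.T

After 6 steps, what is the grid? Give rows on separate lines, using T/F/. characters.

Step 1: 7 trees catch fire, 2 burn out
  TT.TT
  TTFTT
  TF.FT
  TFFTT
  F.FTT
  T.T.T
Step 2: 9 trees catch fire, 7 burn out
  TT.TT
  TF.FT
  F...F
  F..FT
  ...FT
  F.F.T
Step 3: 6 trees catch fire, 9 burn out
  TF.FT
  F...F
  .....
  ....F
  ....F
  ....T
Step 4: 3 trees catch fire, 6 burn out
  F...F
  .....
  .....
  .....
  .....
  ....F
Step 5: 0 trees catch fire, 3 burn out
  .....
  .....
  .....
  .....
  .....
  .....
Step 6: 0 trees catch fire, 0 burn out
  .....
  .....
  .....
  .....
  .....
  .....

.....
.....
.....
.....
.....
.....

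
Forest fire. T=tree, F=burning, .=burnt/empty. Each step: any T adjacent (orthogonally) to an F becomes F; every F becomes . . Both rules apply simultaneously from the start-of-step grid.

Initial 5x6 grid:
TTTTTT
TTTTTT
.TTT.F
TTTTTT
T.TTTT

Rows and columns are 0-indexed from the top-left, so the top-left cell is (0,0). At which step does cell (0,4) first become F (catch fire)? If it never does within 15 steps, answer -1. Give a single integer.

Step 1: cell (0,4)='T' (+2 fires, +1 burnt)
Step 2: cell (0,4)='T' (+4 fires, +2 burnt)
Step 3: cell (0,4)='F' (+4 fires, +4 burnt)
  -> target ignites at step 3
Step 4: cell (0,4)='.' (+5 fires, +4 burnt)
Step 5: cell (0,4)='.' (+5 fires, +5 burnt)
Step 6: cell (0,4)='.' (+4 fires, +5 burnt)
Step 7: cell (0,4)='.' (+2 fires, +4 burnt)
Step 8: cell (0,4)='.' (+0 fires, +2 burnt)
  fire out at step 8

3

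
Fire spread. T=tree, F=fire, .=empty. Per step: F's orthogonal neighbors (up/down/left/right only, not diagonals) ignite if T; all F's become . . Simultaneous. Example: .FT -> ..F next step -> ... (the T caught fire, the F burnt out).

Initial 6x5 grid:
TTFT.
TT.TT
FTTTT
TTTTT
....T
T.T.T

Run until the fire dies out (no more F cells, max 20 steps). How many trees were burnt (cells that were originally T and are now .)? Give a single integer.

Step 1: +5 fires, +2 burnt (F count now 5)
Step 2: +5 fires, +5 burnt (F count now 5)
Step 3: +3 fires, +5 burnt (F count now 3)
Step 4: +2 fires, +3 burnt (F count now 2)
Step 5: +1 fires, +2 burnt (F count now 1)
Step 6: +1 fires, +1 burnt (F count now 1)
Step 7: +1 fires, +1 burnt (F count now 1)
Step 8: +0 fires, +1 burnt (F count now 0)
Fire out after step 8
Initially T: 20, now '.': 28
Total burnt (originally-T cells now '.'): 18

Answer: 18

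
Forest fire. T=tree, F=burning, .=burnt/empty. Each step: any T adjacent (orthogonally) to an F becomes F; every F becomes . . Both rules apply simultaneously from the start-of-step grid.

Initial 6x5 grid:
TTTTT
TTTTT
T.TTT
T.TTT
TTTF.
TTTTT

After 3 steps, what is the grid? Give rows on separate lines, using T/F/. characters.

Step 1: 3 trees catch fire, 1 burn out
  TTTTT
  TTTTT
  T.TTT
  T.TFT
  TTF..
  TTTFT
Step 2: 6 trees catch fire, 3 burn out
  TTTTT
  TTTTT
  T.TFT
  T.F.F
  TF...
  TTF.F
Step 3: 5 trees catch fire, 6 burn out
  TTTTT
  TTTFT
  T.F.F
  T....
  F....
  TF...

TTTTT
TTTFT
T.F.F
T....
F....
TF...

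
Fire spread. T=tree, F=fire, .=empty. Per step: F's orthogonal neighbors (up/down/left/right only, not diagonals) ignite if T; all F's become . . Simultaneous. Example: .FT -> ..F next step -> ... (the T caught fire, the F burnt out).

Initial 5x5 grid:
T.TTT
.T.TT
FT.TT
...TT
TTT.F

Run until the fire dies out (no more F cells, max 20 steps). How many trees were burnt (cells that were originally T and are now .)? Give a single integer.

Answer: 11

Derivation:
Step 1: +2 fires, +2 burnt (F count now 2)
Step 2: +3 fires, +2 burnt (F count now 3)
Step 3: +2 fires, +3 burnt (F count now 2)
Step 4: +2 fires, +2 burnt (F count now 2)
Step 5: +1 fires, +2 burnt (F count now 1)
Step 6: +1 fires, +1 burnt (F count now 1)
Step 7: +0 fires, +1 burnt (F count now 0)
Fire out after step 7
Initially T: 15, now '.': 21
Total burnt (originally-T cells now '.'): 11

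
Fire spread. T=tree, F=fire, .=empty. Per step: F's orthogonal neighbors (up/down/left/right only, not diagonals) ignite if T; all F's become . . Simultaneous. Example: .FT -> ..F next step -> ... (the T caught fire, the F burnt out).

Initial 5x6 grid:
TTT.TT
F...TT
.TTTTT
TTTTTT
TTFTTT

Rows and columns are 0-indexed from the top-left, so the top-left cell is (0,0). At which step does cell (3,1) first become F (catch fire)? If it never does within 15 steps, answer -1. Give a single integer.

Step 1: cell (3,1)='T' (+4 fires, +2 burnt)
Step 2: cell (3,1)='F' (+6 fires, +4 burnt)
  -> target ignites at step 2
Step 3: cell (3,1)='.' (+6 fires, +6 burnt)
Step 4: cell (3,1)='.' (+2 fires, +6 burnt)
Step 5: cell (3,1)='.' (+2 fires, +2 burnt)
Step 6: cell (3,1)='.' (+2 fires, +2 burnt)
Step 7: cell (3,1)='.' (+1 fires, +2 burnt)
Step 8: cell (3,1)='.' (+0 fires, +1 burnt)
  fire out at step 8

2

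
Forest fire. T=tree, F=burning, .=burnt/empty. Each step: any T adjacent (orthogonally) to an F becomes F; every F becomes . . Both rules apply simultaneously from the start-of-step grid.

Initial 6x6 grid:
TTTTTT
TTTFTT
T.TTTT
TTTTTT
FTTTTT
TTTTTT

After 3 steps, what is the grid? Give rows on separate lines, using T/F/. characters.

Step 1: 7 trees catch fire, 2 burn out
  TTTFTT
  TTF.FT
  T.TFTT
  FTTTTT
  .FTTTT
  FTTTTT
Step 2: 11 trees catch fire, 7 burn out
  TTF.FT
  TF...F
  F.F.FT
  .FTFTT
  ..FTTT
  .FTTTT
Step 3: 8 trees catch fire, 11 burn out
  TF...F
  F.....
  .....F
  ..F.FT
  ...FTT
  ..FTTT

TF...F
F.....
.....F
..F.FT
...FTT
..FTTT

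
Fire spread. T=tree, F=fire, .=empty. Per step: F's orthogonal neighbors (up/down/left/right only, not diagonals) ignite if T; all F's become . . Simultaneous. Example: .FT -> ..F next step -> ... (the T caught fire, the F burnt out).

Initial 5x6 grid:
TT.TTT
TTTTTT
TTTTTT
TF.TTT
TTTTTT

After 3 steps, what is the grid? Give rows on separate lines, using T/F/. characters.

Step 1: 3 trees catch fire, 1 burn out
  TT.TTT
  TTTTTT
  TFTTTT
  F..TTT
  TFTTTT
Step 2: 5 trees catch fire, 3 burn out
  TT.TTT
  TFTTTT
  F.FTTT
  ...TTT
  F.FTTT
Step 3: 5 trees catch fire, 5 burn out
  TF.TTT
  F.FTTT
  ...FTT
  ...TTT
  ...FTT

TF.TTT
F.FTTT
...FTT
...TTT
...FTT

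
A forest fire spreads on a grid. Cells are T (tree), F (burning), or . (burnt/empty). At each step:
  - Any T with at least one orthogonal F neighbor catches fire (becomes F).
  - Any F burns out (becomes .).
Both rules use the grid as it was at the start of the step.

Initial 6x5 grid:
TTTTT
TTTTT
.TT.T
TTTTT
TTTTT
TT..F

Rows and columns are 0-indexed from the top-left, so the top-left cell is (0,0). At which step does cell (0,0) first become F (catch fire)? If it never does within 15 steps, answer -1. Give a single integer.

Step 1: cell (0,0)='T' (+1 fires, +1 burnt)
Step 2: cell (0,0)='T' (+2 fires, +1 burnt)
Step 3: cell (0,0)='T' (+3 fires, +2 burnt)
Step 4: cell (0,0)='T' (+3 fires, +3 burnt)
Step 5: cell (0,0)='T' (+6 fires, +3 burnt)
Step 6: cell (0,0)='T' (+5 fires, +6 burnt)
Step 7: cell (0,0)='T' (+2 fires, +5 burnt)
Step 8: cell (0,0)='T' (+2 fires, +2 burnt)
Step 9: cell (0,0)='F' (+1 fires, +2 burnt)
  -> target ignites at step 9
Step 10: cell (0,0)='.' (+0 fires, +1 burnt)
  fire out at step 10

9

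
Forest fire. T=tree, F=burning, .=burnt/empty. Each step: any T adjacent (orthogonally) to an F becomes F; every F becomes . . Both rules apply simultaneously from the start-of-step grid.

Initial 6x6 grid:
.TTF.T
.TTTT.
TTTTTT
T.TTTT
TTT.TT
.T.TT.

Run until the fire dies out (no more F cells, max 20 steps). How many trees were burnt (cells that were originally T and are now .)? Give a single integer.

Step 1: +2 fires, +1 burnt (F count now 2)
Step 2: +4 fires, +2 burnt (F count now 4)
Step 3: +4 fires, +4 burnt (F count now 4)
Step 4: +4 fires, +4 burnt (F count now 4)
Step 5: +4 fires, +4 burnt (F count now 4)
Step 6: +4 fires, +4 burnt (F count now 4)
Step 7: +3 fires, +4 burnt (F count now 3)
Step 8: +0 fires, +3 burnt (F count now 0)
Fire out after step 8
Initially T: 26, now '.': 35
Total burnt (originally-T cells now '.'): 25

Answer: 25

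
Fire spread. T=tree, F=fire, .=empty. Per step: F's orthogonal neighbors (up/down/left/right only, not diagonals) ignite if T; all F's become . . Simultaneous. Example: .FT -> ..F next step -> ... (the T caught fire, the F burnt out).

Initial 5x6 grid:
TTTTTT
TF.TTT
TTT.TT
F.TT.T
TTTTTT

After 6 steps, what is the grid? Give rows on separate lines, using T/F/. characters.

Step 1: 5 trees catch fire, 2 burn out
  TFTTTT
  F..TTT
  FFT.TT
  ..TT.T
  FTTTTT
Step 2: 4 trees catch fire, 5 burn out
  F.FTTT
  ...TTT
  ..F.TT
  ..TT.T
  .FTTTT
Step 3: 3 trees catch fire, 4 burn out
  ...FTT
  ...TTT
  ....TT
  ..FT.T
  ..FTTT
Step 4: 4 trees catch fire, 3 burn out
  ....FT
  ...FTT
  ....TT
  ...F.T
  ...FTT
Step 5: 3 trees catch fire, 4 burn out
  .....F
  ....FT
  ....TT
  .....T
  ....FT
Step 6: 3 trees catch fire, 3 burn out
  ......
  .....F
  ....FT
  .....T
  .....F

......
.....F
....FT
.....T
.....F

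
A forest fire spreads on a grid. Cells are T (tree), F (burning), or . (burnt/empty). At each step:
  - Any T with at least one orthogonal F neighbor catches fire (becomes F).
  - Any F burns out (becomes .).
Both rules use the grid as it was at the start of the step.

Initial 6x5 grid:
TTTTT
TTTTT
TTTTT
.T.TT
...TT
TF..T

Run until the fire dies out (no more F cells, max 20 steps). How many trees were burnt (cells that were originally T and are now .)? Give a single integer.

Step 1: +1 fires, +1 burnt (F count now 1)
Step 2: +0 fires, +1 burnt (F count now 0)
Fire out after step 2
Initially T: 22, now '.': 9
Total burnt (originally-T cells now '.'): 1

Answer: 1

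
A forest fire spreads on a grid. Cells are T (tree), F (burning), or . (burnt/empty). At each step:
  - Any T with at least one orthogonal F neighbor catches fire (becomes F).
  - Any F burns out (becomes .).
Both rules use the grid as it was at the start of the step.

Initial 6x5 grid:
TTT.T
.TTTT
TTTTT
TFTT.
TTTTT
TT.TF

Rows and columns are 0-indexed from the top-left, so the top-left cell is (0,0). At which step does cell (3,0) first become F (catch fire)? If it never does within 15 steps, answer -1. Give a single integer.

Step 1: cell (3,0)='F' (+6 fires, +2 burnt)
  -> target ignites at step 1
Step 2: cell (3,0)='.' (+8 fires, +6 burnt)
Step 3: cell (3,0)='.' (+4 fires, +8 burnt)
Step 4: cell (3,0)='.' (+4 fires, +4 burnt)
Step 5: cell (3,0)='.' (+1 fires, +4 burnt)
Step 6: cell (3,0)='.' (+1 fires, +1 burnt)
Step 7: cell (3,0)='.' (+0 fires, +1 burnt)
  fire out at step 7

1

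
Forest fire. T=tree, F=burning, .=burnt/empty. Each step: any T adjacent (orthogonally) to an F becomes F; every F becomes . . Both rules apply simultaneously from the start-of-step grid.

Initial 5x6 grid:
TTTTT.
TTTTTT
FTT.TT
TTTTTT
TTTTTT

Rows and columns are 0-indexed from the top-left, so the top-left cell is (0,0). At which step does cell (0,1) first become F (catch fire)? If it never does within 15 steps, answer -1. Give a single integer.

Step 1: cell (0,1)='T' (+3 fires, +1 burnt)
Step 2: cell (0,1)='T' (+5 fires, +3 burnt)
Step 3: cell (0,1)='F' (+4 fires, +5 burnt)
  -> target ignites at step 3
Step 4: cell (0,1)='.' (+4 fires, +4 burnt)
Step 5: cell (0,1)='.' (+4 fires, +4 burnt)
Step 6: cell (0,1)='.' (+5 fires, +4 burnt)
Step 7: cell (0,1)='.' (+2 fires, +5 burnt)
Step 8: cell (0,1)='.' (+0 fires, +2 burnt)
  fire out at step 8

3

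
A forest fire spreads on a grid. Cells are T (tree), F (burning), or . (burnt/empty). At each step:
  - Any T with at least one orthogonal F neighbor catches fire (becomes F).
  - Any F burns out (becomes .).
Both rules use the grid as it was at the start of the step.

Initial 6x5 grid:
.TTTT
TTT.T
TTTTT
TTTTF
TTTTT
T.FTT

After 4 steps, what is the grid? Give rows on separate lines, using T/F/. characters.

Step 1: 5 trees catch fire, 2 burn out
  .TTTT
  TTT.T
  TTTTF
  TTTF.
  TTFTF
  T..FT
Step 2: 6 trees catch fire, 5 burn out
  .TTTT
  TTT.F
  TTTF.
  TTF..
  TF.F.
  T...F
Step 3: 4 trees catch fire, 6 burn out
  .TTTF
  TTT..
  TTF..
  TF...
  F....
  T....
Step 4: 5 trees catch fire, 4 burn out
  .TTF.
  TTF..
  TF...
  F....
  .....
  F....

.TTF.
TTF..
TF...
F....
.....
F....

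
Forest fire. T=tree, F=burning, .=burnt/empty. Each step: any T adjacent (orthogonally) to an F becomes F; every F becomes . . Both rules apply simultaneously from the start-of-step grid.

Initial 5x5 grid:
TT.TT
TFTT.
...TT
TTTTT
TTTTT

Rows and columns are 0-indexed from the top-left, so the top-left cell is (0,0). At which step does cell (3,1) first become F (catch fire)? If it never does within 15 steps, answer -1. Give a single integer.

Step 1: cell (3,1)='T' (+3 fires, +1 burnt)
Step 2: cell (3,1)='T' (+2 fires, +3 burnt)
Step 3: cell (3,1)='T' (+2 fires, +2 burnt)
Step 4: cell (3,1)='T' (+3 fires, +2 burnt)
Step 5: cell (3,1)='T' (+3 fires, +3 burnt)
Step 6: cell (3,1)='F' (+3 fires, +3 burnt)
  -> target ignites at step 6
Step 7: cell (3,1)='.' (+2 fires, +3 burnt)
Step 8: cell (3,1)='.' (+1 fires, +2 burnt)
Step 9: cell (3,1)='.' (+0 fires, +1 burnt)
  fire out at step 9

6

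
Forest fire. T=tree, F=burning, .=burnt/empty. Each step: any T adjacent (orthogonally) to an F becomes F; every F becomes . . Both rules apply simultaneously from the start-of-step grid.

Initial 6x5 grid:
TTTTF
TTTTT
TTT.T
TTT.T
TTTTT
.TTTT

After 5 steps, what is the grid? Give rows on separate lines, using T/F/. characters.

Step 1: 2 trees catch fire, 1 burn out
  TTTF.
  TTTTF
  TTT.T
  TTT.T
  TTTTT
  .TTTT
Step 2: 3 trees catch fire, 2 burn out
  TTF..
  TTTF.
  TTT.F
  TTT.T
  TTTTT
  .TTTT
Step 3: 3 trees catch fire, 3 burn out
  TF...
  TTF..
  TTT..
  TTT.F
  TTTTT
  .TTTT
Step 4: 4 trees catch fire, 3 burn out
  F....
  TF...
  TTF..
  TTT..
  TTTTF
  .TTTT
Step 5: 5 trees catch fire, 4 burn out
  .....
  F....
  TF...
  TTF..
  TTTF.
  .TTTF

.....
F....
TF...
TTF..
TTTF.
.TTTF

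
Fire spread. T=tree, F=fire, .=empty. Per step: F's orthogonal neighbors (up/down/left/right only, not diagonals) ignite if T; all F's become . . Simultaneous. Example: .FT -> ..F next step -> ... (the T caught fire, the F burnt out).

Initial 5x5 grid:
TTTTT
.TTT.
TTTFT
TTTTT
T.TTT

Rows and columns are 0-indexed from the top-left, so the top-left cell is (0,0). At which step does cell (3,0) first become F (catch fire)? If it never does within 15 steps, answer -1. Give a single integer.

Step 1: cell (3,0)='T' (+4 fires, +1 burnt)
Step 2: cell (3,0)='T' (+6 fires, +4 burnt)
Step 3: cell (3,0)='T' (+7 fires, +6 burnt)
Step 4: cell (3,0)='F' (+2 fires, +7 burnt)
  -> target ignites at step 4
Step 5: cell (3,0)='.' (+2 fires, +2 burnt)
Step 6: cell (3,0)='.' (+0 fires, +2 burnt)
  fire out at step 6

4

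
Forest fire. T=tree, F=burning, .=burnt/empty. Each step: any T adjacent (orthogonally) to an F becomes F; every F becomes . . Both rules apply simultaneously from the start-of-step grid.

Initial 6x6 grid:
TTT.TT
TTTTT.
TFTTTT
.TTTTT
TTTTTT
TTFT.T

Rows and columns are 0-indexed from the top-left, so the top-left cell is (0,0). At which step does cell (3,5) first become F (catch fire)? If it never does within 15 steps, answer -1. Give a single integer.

Step 1: cell (3,5)='T' (+7 fires, +2 burnt)
Step 2: cell (3,5)='T' (+8 fires, +7 burnt)
Step 3: cell (3,5)='T' (+7 fires, +8 burnt)
Step 4: cell (3,5)='T' (+4 fires, +7 burnt)
Step 5: cell (3,5)='F' (+3 fires, +4 burnt)
  -> target ignites at step 5
Step 6: cell (3,5)='.' (+1 fires, +3 burnt)
Step 7: cell (3,5)='.' (+0 fires, +1 burnt)
  fire out at step 7

5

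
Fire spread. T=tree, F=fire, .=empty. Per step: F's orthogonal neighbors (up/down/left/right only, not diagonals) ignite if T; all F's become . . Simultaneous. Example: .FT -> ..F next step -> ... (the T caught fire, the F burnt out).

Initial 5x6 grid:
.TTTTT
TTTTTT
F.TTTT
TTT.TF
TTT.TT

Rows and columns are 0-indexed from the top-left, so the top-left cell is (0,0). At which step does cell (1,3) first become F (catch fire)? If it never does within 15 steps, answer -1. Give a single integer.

Step 1: cell (1,3)='T' (+5 fires, +2 burnt)
Step 2: cell (1,3)='T' (+6 fires, +5 burnt)
Step 3: cell (1,3)='T' (+7 fires, +6 burnt)
Step 4: cell (1,3)='F' (+5 fires, +7 burnt)
  -> target ignites at step 4
Step 5: cell (1,3)='.' (+1 fires, +5 burnt)
Step 6: cell (1,3)='.' (+0 fires, +1 burnt)
  fire out at step 6

4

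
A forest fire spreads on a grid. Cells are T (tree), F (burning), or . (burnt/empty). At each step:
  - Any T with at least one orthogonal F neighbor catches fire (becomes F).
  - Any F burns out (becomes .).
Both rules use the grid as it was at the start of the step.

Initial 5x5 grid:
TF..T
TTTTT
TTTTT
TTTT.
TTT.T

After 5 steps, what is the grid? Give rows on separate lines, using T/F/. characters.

Step 1: 2 trees catch fire, 1 burn out
  F...T
  TFTTT
  TTTTT
  TTTT.
  TTT.T
Step 2: 3 trees catch fire, 2 burn out
  ....T
  F.FTT
  TFTTT
  TTTT.
  TTT.T
Step 3: 4 trees catch fire, 3 burn out
  ....T
  ...FT
  F.FTT
  TFTT.
  TTT.T
Step 4: 5 trees catch fire, 4 burn out
  ....T
  ....F
  ...FT
  F.FT.
  TFT.T
Step 5: 5 trees catch fire, 5 burn out
  ....F
  .....
  ....F
  ...F.
  F.F.T

....F
.....
....F
...F.
F.F.T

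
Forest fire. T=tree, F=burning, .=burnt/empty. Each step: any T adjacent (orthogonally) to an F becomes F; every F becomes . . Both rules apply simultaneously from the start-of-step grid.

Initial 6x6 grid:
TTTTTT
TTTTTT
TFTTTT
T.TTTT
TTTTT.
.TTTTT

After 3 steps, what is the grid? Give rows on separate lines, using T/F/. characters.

Step 1: 3 trees catch fire, 1 burn out
  TTTTTT
  TFTTTT
  F.FTTT
  T.TTTT
  TTTTT.
  .TTTTT
Step 2: 6 trees catch fire, 3 burn out
  TFTTTT
  F.FTTT
  ...FTT
  F.FTTT
  TTTTT.
  .TTTTT
Step 3: 7 trees catch fire, 6 burn out
  F.FTTT
  ...FTT
  ....FT
  ...FTT
  FTFTT.
  .TTTTT

F.FTTT
...FTT
....FT
...FTT
FTFTT.
.TTTTT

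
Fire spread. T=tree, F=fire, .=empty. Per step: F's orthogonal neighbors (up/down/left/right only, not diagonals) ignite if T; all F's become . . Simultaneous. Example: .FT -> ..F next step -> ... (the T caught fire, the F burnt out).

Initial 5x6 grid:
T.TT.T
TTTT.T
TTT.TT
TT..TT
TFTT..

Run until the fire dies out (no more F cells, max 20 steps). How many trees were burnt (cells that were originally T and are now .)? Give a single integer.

Answer: 15

Derivation:
Step 1: +3 fires, +1 burnt (F count now 3)
Step 2: +3 fires, +3 burnt (F count now 3)
Step 3: +3 fires, +3 burnt (F count now 3)
Step 4: +2 fires, +3 burnt (F count now 2)
Step 5: +3 fires, +2 burnt (F count now 3)
Step 6: +1 fires, +3 burnt (F count now 1)
Step 7: +0 fires, +1 burnt (F count now 0)
Fire out after step 7
Initially T: 21, now '.': 24
Total burnt (originally-T cells now '.'): 15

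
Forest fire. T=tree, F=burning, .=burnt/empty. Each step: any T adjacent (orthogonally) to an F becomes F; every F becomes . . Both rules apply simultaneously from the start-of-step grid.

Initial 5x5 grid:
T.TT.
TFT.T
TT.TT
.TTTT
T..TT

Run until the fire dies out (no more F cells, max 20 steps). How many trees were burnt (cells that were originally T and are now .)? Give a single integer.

Step 1: +3 fires, +1 burnt (F count now 3)
Step 2: +4 fires, +3 burnt (F count now 4)
Step 3: +2 fires, +4 burnt (F count now 2)
Step 4: +1 fires, +2 burnt (F count now 1)
Step 5: +3 fires, +1 burnt (F count now 3)
Step 6: +2 fires, +3 burnt (F count now 2)
Step 7: +1 fires, +2 burnt (F count now 1)
Step 8: +0 fires, +1 burnt (F count now 0)
Fire out after step 8
Initially T: 17, now '.': 24
Total burnt (originally-T cells now '.'): 16

Answer: 16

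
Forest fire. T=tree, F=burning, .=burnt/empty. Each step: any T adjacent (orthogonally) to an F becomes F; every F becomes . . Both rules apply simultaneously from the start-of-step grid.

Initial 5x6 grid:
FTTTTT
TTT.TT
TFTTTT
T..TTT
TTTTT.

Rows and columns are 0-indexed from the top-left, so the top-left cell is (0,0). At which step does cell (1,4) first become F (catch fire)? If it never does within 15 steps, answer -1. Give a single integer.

Step 1: cell (1,4)='T' (+5 fires, +2 burnt)
Step 2: cell (1,4)='T' (+4 fires, +5 burnt)
Step 3: cell (1,4)='T' (+4 fires, +4 burnt)
Step 4: cell (1,4)='F' (+6 fires, +4 burnt)
  -> target ignites at step 4
Step 5: cell (1,4)='.' (+5 fires, +6 burnt)
Step 6: cell (1,4)='.' (+0 fires, +5 burnt)
  fire out at step 6

4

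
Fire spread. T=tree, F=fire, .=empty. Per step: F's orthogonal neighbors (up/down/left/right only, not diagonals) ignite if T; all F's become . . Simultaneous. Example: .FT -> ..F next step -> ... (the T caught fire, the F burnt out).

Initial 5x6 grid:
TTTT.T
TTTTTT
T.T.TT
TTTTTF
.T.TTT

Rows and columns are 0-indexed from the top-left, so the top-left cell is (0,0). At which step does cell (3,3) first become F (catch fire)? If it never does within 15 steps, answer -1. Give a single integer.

Step 1: cell (3,3)='T' (+3 fires, +1 burnt)
Step 2: cell (3,3)='F' (+4 fires, +3 burnt)
  -> target ignites at step 2
Step 3: cell (3,3)='.' (+4 fires, +4 burnt)
Step 4: cell (3,3)='.' (+3 fires, +4 burnt)
Step 5: cell (3,3)='.' (+4 fires, +3 burnt)
Step 6: cell (3,3)='.' (+3 fires, +4 burnt)
Step 7: cell (3,3)='.' (+2 fires, +3 burnt)
Step 8: cell (3,3)='.' (+1 fires, +2 burnt)
Step 9: cell (3,3)='.' (+0 fires, +1 burnt)
  fire out at step 9

2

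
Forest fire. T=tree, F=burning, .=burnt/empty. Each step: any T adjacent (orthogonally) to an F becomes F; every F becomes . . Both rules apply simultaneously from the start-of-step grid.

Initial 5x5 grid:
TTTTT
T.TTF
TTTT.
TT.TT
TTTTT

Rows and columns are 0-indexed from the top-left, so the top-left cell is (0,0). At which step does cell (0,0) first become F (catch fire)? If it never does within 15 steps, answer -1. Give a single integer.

Step 1: cell (0,0)='T' (+2 fires, +1 burnt)
Step 2: cell (0,0)='T' (+3 fires, +2 burnt)
Step 3: cell (0,0)='T' (+3 fires, +3 burnt)
Step 4: cell (0,0)='T' (+4 fires, +3 burnt)
Step 5: cell (0,0)='F' (+5 fires, +4 burnt)
  -> target ignites at step 5
Step 6: cell (0,0)='.' (+3 fires, +5 burnt)
Step 7: cell (0,0)='.' (+1 fires, +3 burnt)
Step 8: cell (0,0)='.' (+0 fires, +1 burnt)
  fire out at step 8

5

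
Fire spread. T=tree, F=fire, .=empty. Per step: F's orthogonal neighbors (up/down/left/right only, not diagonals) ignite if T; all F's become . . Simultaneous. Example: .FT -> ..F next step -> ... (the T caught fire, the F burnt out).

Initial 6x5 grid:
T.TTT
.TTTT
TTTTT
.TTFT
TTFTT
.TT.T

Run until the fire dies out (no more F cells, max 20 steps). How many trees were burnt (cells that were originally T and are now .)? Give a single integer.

Step 1: +6 fires, +2 burnt (F count now 6)
Step 2: +7 fires, +6 burnt (F count now 7)
Step 3: +5 fires, +7 burnt (F count now 5)
Step 4: +4 fires, +5 burnt (F count now 4)
Step 5: +0 fires, +4 burnt (F count now 0)
Fire out after step 5
Initially T: 23, now '.': 29
Total burnt (originally-T cells now '.'): 22

Answer: 22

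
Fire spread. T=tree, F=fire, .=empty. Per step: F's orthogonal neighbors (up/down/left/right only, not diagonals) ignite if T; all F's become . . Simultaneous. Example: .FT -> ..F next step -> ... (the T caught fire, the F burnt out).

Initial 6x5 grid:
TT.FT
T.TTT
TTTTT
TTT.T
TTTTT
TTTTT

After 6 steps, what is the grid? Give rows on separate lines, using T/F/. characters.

Step 1: 2 trees catch fire, 1 burn out
  TT..F
  T.TFT
  TTTTT
  TTT.T
  TTTTT
  TTTTT
Step 2: 3 trees catch fire, 2 burn out
  TT...
  T.F.F
  TTTFT
  TTT.T
  TTTTT
  TTTTT
Step 3: 2 trees catch fire, 3 burn out
  TT...
  T....
  TTF.F
  TTT.T
  TTTTT
  TTTTT
Step 4: 3 trees catch fire, 2 burn out
  TT...
  T....
  TF...
  TTF.F
  TTTTT
  TTTTT
Step 5: 4 trees catch fire, 3 burn out
  TT...
  T....
  F....
  TF...
  TTFTF
  TTTTT
Step 6: 6 trees catch fire, 4 burn out
  TT...
  F....
  .....
  F....
  TF.F.
  TTFTF

TT...
F....
.....
F....
TF.F.
TTFTF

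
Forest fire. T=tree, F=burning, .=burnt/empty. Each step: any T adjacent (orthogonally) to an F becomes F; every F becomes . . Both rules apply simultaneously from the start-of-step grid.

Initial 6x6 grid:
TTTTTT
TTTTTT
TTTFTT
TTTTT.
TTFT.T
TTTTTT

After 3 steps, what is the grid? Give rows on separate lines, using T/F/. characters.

Step 1: 8 trees catch fire, 2 burn out
  TTTTTT
  TTTFTT
  TTF.FT
  TTFFT.
  TF.F.T
  TTFTTT
Step 2: 10 trees catch fire, 8 burn out
  TTTFTT
  TTF.FT
  TF...F
  TF..F.
  F....T
  TF.FTT
Step 3: 8 trees catch fire, 10 burn out
  TTF.FT
  TF...F
  F.....
  F.....
  .....T
  F...FT

TTF.FT
TF...F
F.....
F.....
.....T
F...FT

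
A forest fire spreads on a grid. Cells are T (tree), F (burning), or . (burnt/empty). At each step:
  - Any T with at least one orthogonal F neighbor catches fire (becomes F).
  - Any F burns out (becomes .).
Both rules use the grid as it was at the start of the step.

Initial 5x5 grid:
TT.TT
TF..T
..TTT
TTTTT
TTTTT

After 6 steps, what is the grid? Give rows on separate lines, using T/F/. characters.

Step 1: 2 trees catch fire, 1 burn out
  TF.TT
  F...T
  ..TTT
  TTTTT
  TTTTT
Step 2: 1 trees catch fire, 2 burn out
  F..TT
  ....T
  ..TTT
  TTTTT
  TTTTT
Step 3: 0 trees catch fire, 1 burn out
  ...TT
  ....T
  ..TTT
  TTTTT
  TTTTT
Step 4: 0 trees catch fire, 0 burn out
  ...TT
  ....T
  ..TTT
  TTTTT
  TTTTT
Step 5: 0 trees catch fire, 0 burn out
  ...TT
  ....T
  ..TTT
  TTTTT
  TTTTT
Step 6: 0 trees catch fire, 0 burn out
  ...TT
  ....T
  ..TTT
  TTTTT
  TTTTT

...TT
....T
..TTT
TTTTT
TTTTT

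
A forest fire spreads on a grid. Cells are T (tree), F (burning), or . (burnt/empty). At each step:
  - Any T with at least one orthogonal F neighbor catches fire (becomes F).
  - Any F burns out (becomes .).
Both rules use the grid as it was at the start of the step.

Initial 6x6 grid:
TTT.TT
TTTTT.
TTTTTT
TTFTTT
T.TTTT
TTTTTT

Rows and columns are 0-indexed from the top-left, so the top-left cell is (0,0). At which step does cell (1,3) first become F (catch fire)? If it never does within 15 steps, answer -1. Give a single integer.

Step 1: cell (1,3)='T' (+4 fires, +1 burnt)
Step 2: cell (1,3)='T' (+7 fires, +4 burnt)
Step 3: cell (1,3)='F' (+10 fires, +7 burnt)
  -> target ignites at step 3
Step 4: cell (1,3)='.' (+7 fires, +10 burnt)
Step 5: cell (1,3)='.' (+3 fires, +7 burnt)
Step 6: cell (1,3)='.' (+1 fires, +3 burnt)
Step 7: cell (1,3)='.' (+0 fires, +1 burnt)
  fire out at step 7

3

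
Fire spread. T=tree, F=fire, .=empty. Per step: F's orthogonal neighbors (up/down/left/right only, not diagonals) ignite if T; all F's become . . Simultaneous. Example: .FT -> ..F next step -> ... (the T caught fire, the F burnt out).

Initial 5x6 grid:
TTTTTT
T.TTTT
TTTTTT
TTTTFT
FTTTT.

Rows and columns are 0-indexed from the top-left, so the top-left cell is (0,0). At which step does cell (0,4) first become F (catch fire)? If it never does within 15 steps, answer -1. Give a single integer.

Step 1: cell (0,4)='T' (+6 fires, +2 burnt)
Step 2: cell (0,4)='T' (+8 fires, +6 burnt)
Step 3: cell (0,4)='F' (+6 fires, +8 burnt)
  -> target ignites at step 3
Step 4: cell (0,4)='.' (+4 fires, +6 burnt)
Step 5: cell (0,4)='.' (+2 fires, +4 burnt)
Step 6: cell (0,4)='.' (+0 fires, +2 burnt)
  fire out at step 6

3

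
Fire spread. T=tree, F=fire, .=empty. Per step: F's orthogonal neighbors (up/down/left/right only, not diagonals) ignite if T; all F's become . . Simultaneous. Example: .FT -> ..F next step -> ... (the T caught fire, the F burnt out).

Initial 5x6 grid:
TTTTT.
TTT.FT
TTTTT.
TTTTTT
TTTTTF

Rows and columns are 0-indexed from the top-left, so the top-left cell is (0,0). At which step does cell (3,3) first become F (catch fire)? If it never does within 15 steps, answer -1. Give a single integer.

Step 1: cell (3,3)='T' (+5 fires, +2 burnt)
Step 2: cell (3,3)='T' (+4 fires, +5 burnt)
Step 3: cell (3,3)='F' (+4 fires, +4 burnt)
  -> target ignites at step 3
Step 4: cell (3,3)='.' (+5 fires, +4 burnt)
Step 5: cell (3,3)='.' (+5 fires, +5 burnt)
Step 6: cell (3,3)='.' (+2 fires, +5 burnt)
Step 7: cell (3,3)='.' (+0 fires, +2 burnt)
  fire out at step 7

3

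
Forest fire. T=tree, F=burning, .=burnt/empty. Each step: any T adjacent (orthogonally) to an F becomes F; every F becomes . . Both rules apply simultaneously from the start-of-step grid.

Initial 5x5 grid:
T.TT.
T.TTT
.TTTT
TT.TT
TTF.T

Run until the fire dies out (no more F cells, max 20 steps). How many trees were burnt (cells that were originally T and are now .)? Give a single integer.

Step 1: +1 fires, +1 burnt (F count now 1)
Step 2: +2 fires, +1 burnt (F count now 2)
Step 3: +2 fires, +2 burnt (F count now 2)
Step 4: +1 fires, +2 burnt (F count now 1)
Step 5: +2 fires, +1 burnt (F count now 2)
Step 6: +4 fires, +2 burnt (F count now 4)
Step 7: +3 fires, +4 burnt (F count now 3)
Step 8: +1 fires, +3 burnt (F count now 1)
Step 9: +0 fires, +1 burnt (F count now 0)
Fire out after step 9
Initially T: 18, now '.': 23
Total burnt (originally-T cells now '.'): 16

Answer: 16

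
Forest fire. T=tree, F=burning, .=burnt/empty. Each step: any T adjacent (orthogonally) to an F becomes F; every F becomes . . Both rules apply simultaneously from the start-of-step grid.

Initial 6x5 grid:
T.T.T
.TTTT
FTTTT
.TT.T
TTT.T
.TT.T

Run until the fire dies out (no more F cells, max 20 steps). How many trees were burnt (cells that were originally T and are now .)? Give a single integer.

Answer: 20

Derivation:
Step 1: +1 fires, +1 burnt (F count now 1)
Step 2: +3 fires, +1 burnt (F count now 3)
Step 3: +4 fires, +3 burnt (F count now 4)
Step 4: +6 fires, +4 burnt (F count now 6)
Step 5: +3 fires, +6 burnt (F count now 3)
Step 6: +2 fires, +3 burnt (F count now 2)
Step 7: +1 fires, +2 burnt (F count now 1)
Step 8: +0 fires, +1 burnt (F count now 0)
Fire out after step 8
Initially T: 21, now '.': 29
Total burnt (originally-T cells now '.'): 20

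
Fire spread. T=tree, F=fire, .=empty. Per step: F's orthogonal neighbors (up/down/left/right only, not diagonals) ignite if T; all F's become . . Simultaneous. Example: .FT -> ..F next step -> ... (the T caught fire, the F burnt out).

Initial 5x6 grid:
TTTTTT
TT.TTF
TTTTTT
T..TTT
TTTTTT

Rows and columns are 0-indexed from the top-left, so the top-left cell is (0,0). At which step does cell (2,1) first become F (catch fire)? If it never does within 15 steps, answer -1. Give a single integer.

Step 1: cell (2,1)='T' (+3 fires, +1 burnt)
Step 2: cell (2,1)='T' (+4 fires, +3 burnt)
Step 3: cell (2,1)='T' (+4 fires, +4 burnt)
Step 4: cell (2,1)='T' (+4 fires, +4 burnt)
Step 5: cell (2,1)='F' (+3 fires, +4 burnt)
  -> target ignites at step 5
Step 6: cell (2,1)='.' (+4 fires, +3 burnt)
Step 7: cell (2,1)='.' (+3 fires, +4 burnt)
Step 8: cell (2,1)='.' (+1 fires, +3 burnt)
Step 9: cell (2,1)='.' (+0 fires, +1 burnt)
  fire out at step 9

5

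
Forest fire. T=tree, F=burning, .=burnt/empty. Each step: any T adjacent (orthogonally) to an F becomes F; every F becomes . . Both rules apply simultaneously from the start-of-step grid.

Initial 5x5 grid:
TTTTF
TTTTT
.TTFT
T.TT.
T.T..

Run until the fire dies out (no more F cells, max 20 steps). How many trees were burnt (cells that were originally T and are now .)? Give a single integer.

Step 1: +6 fires, +2 burnt (F count now 6)
Step 2: +4 fires, +6 burnt (F count now 4)
Step 3: +3 fires, +4 burnt (F count now 3)
Step 4: +2 fires, +3 burnt (F count now 2)
Step 5: +0 fires, +2 burnt (F count now 0)
Fire out after step 5
Initially T: 17, now '.': 23
Total burnt (originally-T cells now '.'): 15

Answer: 15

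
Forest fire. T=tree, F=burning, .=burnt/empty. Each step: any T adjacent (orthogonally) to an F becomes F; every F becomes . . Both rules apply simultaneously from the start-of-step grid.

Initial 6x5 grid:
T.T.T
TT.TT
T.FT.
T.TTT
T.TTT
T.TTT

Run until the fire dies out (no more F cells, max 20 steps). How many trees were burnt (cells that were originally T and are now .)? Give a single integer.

Step 1: +2 fires, +1 burnt (F count now 2)
Step 2: +3 fires, +2 burnt (F count now 3)
Step 3: +4 fires, +3 burnt (F count now 4)
Step 4: +3 fires, +4 burnt (F count now 3)
Step 5: +1 fires, +3 burnt (F count now 1)
Step 6: +0 fires, +1 burnt (F count now 0)
Fire out after step 6
Initially T: 21, now '.': 22
Total burnt (originally-T cells now '.'): 13

Answer: 13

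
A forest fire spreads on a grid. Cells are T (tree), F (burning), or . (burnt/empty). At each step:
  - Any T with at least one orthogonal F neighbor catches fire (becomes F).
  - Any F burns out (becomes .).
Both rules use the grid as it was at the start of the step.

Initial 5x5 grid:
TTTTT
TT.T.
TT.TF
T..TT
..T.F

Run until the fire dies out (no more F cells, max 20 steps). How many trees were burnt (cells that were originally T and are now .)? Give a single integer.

Answer: 14

Derivation:
Step 1: +2 fires, +2 burnt (F count now 2)
Step 2: +2 fires, +2 burnt (F count now 2)
Step 3: +1 fires, +2 burnt (F count now 1)
Step 4: +2 fires, +1 burnt (F count now 2)
Step 5: +1 fires, +2 burnt (F count now 1)
Step 6: +2 fires, +1 burnt (F count now 2)
Step 7: +2 fires, +2 burnt (F count now 2)
Step 8: +1 fires, +2 burnt (F count now 1)
Step 9: +1 fires, +1 burnt (F count now 1)
Step 10: +0 fires, +1 burnt (F count now 0)
Fire out after step 10
Initially T: 15, now '.': 24
Total burnt (originally-T cells now '.'): 14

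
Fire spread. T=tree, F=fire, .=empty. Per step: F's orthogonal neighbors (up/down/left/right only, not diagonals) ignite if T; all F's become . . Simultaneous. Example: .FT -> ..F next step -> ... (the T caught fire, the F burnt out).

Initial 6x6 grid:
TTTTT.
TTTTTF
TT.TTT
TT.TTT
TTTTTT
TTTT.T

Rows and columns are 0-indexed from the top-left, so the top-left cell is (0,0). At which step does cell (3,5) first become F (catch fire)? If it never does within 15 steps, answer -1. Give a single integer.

Step 1: cell (3,5)='T' (+2 fires, +1 burnt)
Step 2: cell (3,5)='F' (+4 fires, +2 burnt)
  -> target ignites at step 2
Step 3: cell (3,5)='.' (+5 fires, +4 burnt)
Step 4: cell (3,5)='.' (+5 fires, +5 burnt)
Step 5: cell (3,5)='.' (+4 fires, +5 burnt)
Step 6: cell (3,5)='.' (+5 fires, +4 burnt)
Step 7: cell (3,5)='.' (+3 fires, +5 burnt)
Step 8: cell (3,5)='.' (+2 fires, +3 burnt)
Step 9: cell (3,5)='.' (+1 fires, +2 burnt)
Step 10: cell (3,5)='.' (+0 fires, +1 burnt)
  fire out at step 10

2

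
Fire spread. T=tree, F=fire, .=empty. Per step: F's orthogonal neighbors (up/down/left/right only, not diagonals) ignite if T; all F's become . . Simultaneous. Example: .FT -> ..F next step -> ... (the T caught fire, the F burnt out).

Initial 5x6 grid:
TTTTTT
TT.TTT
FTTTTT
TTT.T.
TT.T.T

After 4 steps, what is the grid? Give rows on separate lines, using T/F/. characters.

Step 1: 3 trees catch fire, 1 burn out
  TTTTTT
  FT.TTT
  .FTTTT
  FTT.T.
  TT.T.T
Step 2: 5 trees catch fire, 3 burn out
  FTTTTT
  .F.TTT
  ..FTTT
  .FT.T.
  FT.T.T
Step 3: 4 trees catch fire, 5 burn out
  .FTTTT
  ...TTT
  ...FTT
  ..F.T.
  .F.T.T
Step 4: 3 trees catch fire, 4 burn out
  ..FTTT
  ...FTT
  ....FT
  ....T.
  ...T.T

..FTTT
...FTT
....FT
....T.
...T.T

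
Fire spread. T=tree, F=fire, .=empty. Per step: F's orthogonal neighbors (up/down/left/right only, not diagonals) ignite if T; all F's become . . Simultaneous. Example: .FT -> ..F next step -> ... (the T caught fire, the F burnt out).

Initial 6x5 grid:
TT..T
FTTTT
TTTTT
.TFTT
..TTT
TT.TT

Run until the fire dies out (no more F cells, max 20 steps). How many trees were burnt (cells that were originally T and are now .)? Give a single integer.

Step 1: +7 fires, +2 burnt (F count now 7)
Step 2: +6 fires, +7 burnt (F count now 6)
Step 3: +4 fires, +6 burnt (F count now 4)
Step 4: +2 fires, +4 burnt (F count now 2)
Step 5: +1 fires, +2 burnt (F count now 1)
Step 6: +0 fires, +1 burnt (F count now 0)
Fire out after step 6
Initially T: 22, now '.': 28
Total burnt (originally-T cells now '.'): 20

Answer: 20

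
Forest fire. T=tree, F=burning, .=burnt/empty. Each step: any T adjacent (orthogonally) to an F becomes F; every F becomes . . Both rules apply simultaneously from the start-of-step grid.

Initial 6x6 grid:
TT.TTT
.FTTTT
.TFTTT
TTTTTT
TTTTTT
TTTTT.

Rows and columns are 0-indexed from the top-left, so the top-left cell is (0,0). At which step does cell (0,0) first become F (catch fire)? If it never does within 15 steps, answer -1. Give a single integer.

Step 1: cell (0,0)='T' (+5 fires, +2 burnt)
Step 2: cell (0,0)='F' (+6 fires, +5 burnt)
  -> target ignites at step 2
Step 3: cell (0,0)='.' (+8 fires, +6 burnt)
Step 4: cell (0,0)='.' (+7 fires, +8 burnt)
Step 5: cell (0,0)='.' (+4 fires, +7 burnt)
Step 6: cell (0,0)='.' (+0 fires, +4 burnt)
  fire out at step 6

2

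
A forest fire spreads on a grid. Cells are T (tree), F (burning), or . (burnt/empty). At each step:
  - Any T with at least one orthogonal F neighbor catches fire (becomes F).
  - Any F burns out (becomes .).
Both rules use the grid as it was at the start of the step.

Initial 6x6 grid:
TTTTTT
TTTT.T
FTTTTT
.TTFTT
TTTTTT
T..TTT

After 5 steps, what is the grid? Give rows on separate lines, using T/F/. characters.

Step 1: 6 trees catch fire, 2 burn out
  TTTTTT
  FTTT.T
  .FTFTT
  .TF.FT
  TTTFTT
  T..TTT
Step 2: 10 trees catch fire, 6 burn out
  FTTTTT
  .FTF.T
  ..F.FT
  .F...F
  TTF.FT
  T..FTT
Step 3: 7 trees catch fire, 10 burn out
  .FTFTT
  ..F..T
  .....F
  ......
  TF...F
  T...FT
Step 4: 5 trees catch fire, 7 burn out
  ..F.FT
  .....F
  ......
  ......
  F.....
  T....F
Step 5: 2 trees catch fire, 5 burn out
  .....F
  ......
  ......
  ......
  ......
  F.....

.....F
......
......
......
......
F.....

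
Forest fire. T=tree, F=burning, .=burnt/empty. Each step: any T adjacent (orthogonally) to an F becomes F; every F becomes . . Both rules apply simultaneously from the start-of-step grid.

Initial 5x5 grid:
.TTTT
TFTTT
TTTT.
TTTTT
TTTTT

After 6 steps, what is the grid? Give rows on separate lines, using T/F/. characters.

Step 1: 4 trees catch fire, 1 burn out
  .FTTT
  F.FTT
  TFTT.
  TTTTT
  TTTTT
Step 2: 5 trees catch fire, 4 burn out
  ..FTT
  ...FT
  F.FT.
  TFTTT
  TTTTT
Step 3: 6 trees catch fire, 5 burn out
  ...FT
  ....F
  ...F.
  F.FTT
  TFTTT
Step 4: 4 trees catch fire, 6 burn out
  ....F
  .....
  .....
  ...FT
  F.FTT
Step 5: 2 trees catch fire, 4 burn out
  .....
  .....
  .....
  ....F
  ...FT
Step 6: 1 trees catch fire, 2 burn out
  .....
  .....
  .....
  .....
  ....F

.....
.....
.....
.....
....F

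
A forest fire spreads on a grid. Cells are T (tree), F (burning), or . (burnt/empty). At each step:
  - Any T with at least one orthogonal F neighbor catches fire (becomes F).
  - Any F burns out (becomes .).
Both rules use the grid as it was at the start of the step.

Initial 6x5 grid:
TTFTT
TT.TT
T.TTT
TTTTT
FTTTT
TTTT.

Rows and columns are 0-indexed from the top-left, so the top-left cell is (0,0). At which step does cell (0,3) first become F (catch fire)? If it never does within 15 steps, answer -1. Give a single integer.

Step 1: cell (0,3)='F' (+5 fires, +2 burnt)
  -> target ignites at step 1
Step 2: cell (0,3)='.' (+8 fires, +5 burnt)
Step 3: cell (0,3)='.' (+6 fires, +8 burnt)
Step 4: cell (0,3)='.' (+5 fires, +6 burnt)
Step 5: cell (0,3)='.' (+1 fires, +5 burnt)
Step 6: cell (0,3)='.' (+0 fires, +1 burnt)
  fire out at step 6

1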